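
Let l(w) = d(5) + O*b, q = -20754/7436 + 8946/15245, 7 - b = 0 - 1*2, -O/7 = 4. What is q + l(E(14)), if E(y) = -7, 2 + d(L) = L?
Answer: -14238482727/56680910 ≈ -251.20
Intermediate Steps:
O = -28 (O = -7*4 = -28)
d(L) = -2 + L
b = 9 (b = 7 - (0 - 1*2) = 7 - (0 - 2) = 7 - 1*(-2) = 7 + 2 = 9)
q = -124936137/56680910 (q = -20754*1/7436 + 8946*(1/15245) = -10377/3718 + 8946/15245 = -124936137/56680910 ≈ -2.2042)
l(w) = -249 (l(w) = (-2 + 5) - 28*9 = 3 - 252 = -249)
q + l(E(14)) = -124936137/56680910 - 249 = -14238482727/56680910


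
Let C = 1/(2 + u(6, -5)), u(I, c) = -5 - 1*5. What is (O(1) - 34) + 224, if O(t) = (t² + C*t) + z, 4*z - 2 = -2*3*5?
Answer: 1471/8 ≈ 183.88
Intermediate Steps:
u(I, c) = -10 (u(I, c) = -5 - 5 = -10)
z = -7 (z = ½ + (-2*3*5)/4 = ½ + (-6*5)/4 = ½ + (¼)*(-30) = ½ - 15/2 = -7)
C = -⅛ (C = 1/(2 - 10) = 1/(-8) = -⅛ ≈ -0.12500)
O(t) = -7 + t² - t/8 (O(t) = (t² - t/8) - 7 = -7 + t² - t/8)
(O(1) - 34) + 224 = ((-7 + 1² - ⅛*1) - 34) + 224 = ((-7 + 1 - ⅛) - 34) + 224 = (-49/8 - 34) + 224 = -321/8 + 224 = 1471/8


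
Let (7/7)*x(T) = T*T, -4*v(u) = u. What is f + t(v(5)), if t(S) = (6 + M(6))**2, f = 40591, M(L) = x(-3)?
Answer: 40816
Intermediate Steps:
v(u) = -u/4
x(T) = T**2 (x(T) = T*T = T**2)
M(L) = 9 (M(L) = (-3)**2 = 9)
t(S) = 225 (t(S) = (6 + 9)**2 = 15**2 = 225)
f + t(v(5)) = 40591 + 225 = 40816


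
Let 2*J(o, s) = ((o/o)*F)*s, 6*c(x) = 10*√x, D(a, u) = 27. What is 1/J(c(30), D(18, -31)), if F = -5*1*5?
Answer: -2/675 ≈ -0.0029630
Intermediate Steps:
c(x) = 5*√x/3 (c(x) = (10*√x)/6 = 5*√x/3)
F = -25 (F = -5*5 = -25)
J(o, s) = -25*s/2 (J(o, s) = (((o/o)*(-25))*s)/2 = ((1*(-25))*s)/2 = (-25*s)/2 = -25*s/2)
1/J(c(30), D(18, -31)) = 1/(-25/2*27) = 1/(-675/2) = -2/675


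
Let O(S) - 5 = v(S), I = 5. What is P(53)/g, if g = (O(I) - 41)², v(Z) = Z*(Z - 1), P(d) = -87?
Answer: -87/256 ≈ -0.33984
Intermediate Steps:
v(Z) = Z*(-1 + Z)
O(S) = 5 + S*(-1 + S)
g = 256 (g = ((5 + 5*(-1 + 5)) - 41)² = ((5 + 5*4) - 41)² = ((5 + 20) - 41)² = (25 - 41)² = (-16)² = 256)
P(53)/g = -87/256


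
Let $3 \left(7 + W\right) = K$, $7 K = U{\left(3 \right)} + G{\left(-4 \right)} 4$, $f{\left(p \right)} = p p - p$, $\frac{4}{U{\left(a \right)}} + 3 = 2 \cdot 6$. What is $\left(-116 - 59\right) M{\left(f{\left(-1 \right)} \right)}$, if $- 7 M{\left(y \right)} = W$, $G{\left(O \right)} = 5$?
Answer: $- \frac{28475}{189} \approx -150.66$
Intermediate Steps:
$U{\left(a \right)} = \frac{4}{9}$ ($U{\left(a \right)} = \frac{4}{-3 + 2 \cdot 6} = \frac{4}{-3 + 12} = \frac{4}{9}$)
$f{\left(p \right)} = p^{2} - p$
$K = \frac{184}{63}$ ($K = \frac{\frac{4}{9} + 5 \cdot 4}{7} = \frac{\frac{4}{9} + 20}{7} = \frac{1}{7} \cdot \frac{184}{9} = \frac{184}{63} \approx 2.9206$)
$W = - \frac{1139}{189}$ ($W = -7 + \frac{1}{3} \cdot \frac{184}{63} = -7 + \frac{184}{189} = - \frac{1139}{189} \approx -6.0265$)
$M{\left(y \right)} = \frac{1139}{1323}$ ($M{\left(y \right)} = \left(- \frac{1}{7}\right) \left(- \frac{1139}{189}\right) = \frac{1139}{1323}$)
$\left(-116 - 59\right) M{\left(f{\left(-1 \right)} \right)} = \left(-116 - 59\right) \frac{1139}{1323} = \left(-175\right) \frac{1139}{1323} = - \frac{28475}{189}$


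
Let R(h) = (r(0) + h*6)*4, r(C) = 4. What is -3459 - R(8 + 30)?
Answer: -4387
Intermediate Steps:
R(h) = 16 + 24*h (R(h) = (4 + h*6)*4 = (4 + 6*h)*4 = 16 + 24*h)
-3459 - R(8 + 30) = -3459 - (16 + 24*(8 + 30)) = -3459 - (16 + 24*38) = -3459 - (16 + 912) = -3459 - 1*928 = -3459 - 928 = -4387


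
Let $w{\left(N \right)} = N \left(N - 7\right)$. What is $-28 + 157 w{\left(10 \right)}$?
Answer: $4682$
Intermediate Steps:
$w{\left(N \right)} = N \left(-7 + N\right)$
$-28 + 157 w{\left(10 \right)} = -28 + 157 \cdot 10 \left(-7 + 10\right) = -28 + 157 \cdot 10 \cdot 3 = -28 + 157 \cdot 30 = -28 + 4710 = 4682$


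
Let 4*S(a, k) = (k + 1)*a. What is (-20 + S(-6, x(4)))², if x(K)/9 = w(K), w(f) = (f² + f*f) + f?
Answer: 1030225/4 ≈ 2.5756e+5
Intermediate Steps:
w(f) = f + 2*f² (w(f) = (f² + f²) + f = 2*f² + f = f + 2*f²)
x(K) = 9*K*(1 + 2*K) (x(K) = 9*(K*(1 + 2*K)) = 9*K*(1 + 2*K))
S(a, k) = a*(1 + k)/4 (S(a, k) = ((k + 1)*a)/4 = ((1 + k)*a)/4 = (a*(1 + k))/4 = a*(1 + k)/4)
(-20 + S(-6, x(4)))² = (-20 + (¼)*(-6)*(1 + 9*4*(1 + 2*4)))² = (-20 + (¼)*(-6)*(1 + 9*4*(1 + 8)))² = (-20 + (¼)*(-6)*(1 + 9*4*9))² = (-20 + (¼)*(-6)*(1 + 324))² = (-20 + (¼)*(-6)*325)² = (-20 - 975/2)² = (-1015/2)² = 1030225/4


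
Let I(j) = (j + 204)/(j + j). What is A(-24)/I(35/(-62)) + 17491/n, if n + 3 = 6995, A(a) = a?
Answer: 232360543/88190096 ≈ 2.6348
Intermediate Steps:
n = 6992 (n = -3 + 6995 = 6992)
I(j) = (204 + j)/(2*j) (I(j) = (204 + j)/((2*j)) = (204 + j)*(1/(2*j)) = (204 + j)/(2*j))
A(-24)/I(35/(-62)) + 17491/n = -24*(-35/(31*(204 + 35/(-62)))) + 17491/6992 = -24*(-35/(31*(204 + 35*(-1/62)))) + 17491*(1/6992) = -24*(-35/(31*(204 - 35/62))) + 17491/6992 = -24/((1/2)*(-62/35)*(12613/62)) + 17491/6992 = -24/(-12613/70) + 17491/6992 = -24*(-70/12613) + 17491/6992 = 1680/12613 + 17491/6992 = 232360543/88190096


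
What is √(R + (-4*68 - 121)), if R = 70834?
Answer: √70441 ≈ 265.41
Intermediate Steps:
√(R + (-4*68 - 121)) = √(70834 + (-4*68 - 121)) = √(70834 + (-272 - 121)) = √(70834 - 393) = √70441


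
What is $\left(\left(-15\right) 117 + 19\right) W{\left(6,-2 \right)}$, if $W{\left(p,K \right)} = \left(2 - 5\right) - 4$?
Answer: $12152$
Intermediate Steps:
$W{\left(p,K \right)} = -7$ ($W{\left(p,K \right)} = -3 - 4 = -7$)
$\left(\left(-15\right) 117 + 19\right) W{\left(6,-2 \right)} = \left(\left(-15\right) 117 + 19\right) \left(-7\right) = \left(-1755 + 19\right) \left(-7\right) = \left(-1736\right) \left(-7\right) = 12152$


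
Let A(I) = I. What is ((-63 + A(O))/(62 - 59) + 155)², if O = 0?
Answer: 17956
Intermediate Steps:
((-63 + A(O))/(62 - 59) + 155)² = ((-63 + 0)/(62 - 59) + 155)² = (-63/3 + 155)² = (-63*⅓ + 155)² = (-21 + 155)² = 134² = 17956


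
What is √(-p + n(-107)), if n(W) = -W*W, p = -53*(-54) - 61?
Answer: 5*I*√570 ≈ 119.37*I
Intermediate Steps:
p = 2801 (p = 2862 - 61 = 2801)
n(W) = -W²
√(-p + n(-107)) = √(-1*2801 - 1*(-107)²) = √(-2801 - 1*11449) = √(-2801 - 11449) = √(-14250) = 5*I*√570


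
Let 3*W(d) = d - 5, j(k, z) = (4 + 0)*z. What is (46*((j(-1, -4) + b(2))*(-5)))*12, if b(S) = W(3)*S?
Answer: 47840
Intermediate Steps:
j(k, z) = 4*z
W(d) = -5/3 + d/3 (W(d) = (d - 5)/3 = (-5 + d)/3 = -5/3 + d/3)
b(S) = -2*S/3 (b(S) = (-5/3 + (⅓)*3)*S = (-5/3 + 1)*S = -2*S/3)
(46*((j(-1, -4) + b(2))*(-5)))*12 = (46*((4*(-4) - ⅔*2)*(-5)))*12 = (46*((-16 - 4/3)*(-5)))*12 = (46*(-52/3*(-5)))*12 = (46*(260/3))*12 = (11960/3)*12 = 47840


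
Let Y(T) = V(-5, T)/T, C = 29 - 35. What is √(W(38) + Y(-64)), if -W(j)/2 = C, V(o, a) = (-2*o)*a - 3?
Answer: √1411/8 ≈ 4.6954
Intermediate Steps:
V(o, a) = -3 - 2*a*o (V(o, a) = -2*a*o - 3 = -3 - 2*a*o)
C = -6
W(j) = 12 (W(j) = -2*(-6) = 12)
Y(T) = (-3 + 10*T)/T (Y(T) = (-3 - 2*T*(-5))/T = (-3 + 10*T)/T)
√(W(38) + Y(-64)) = √(12 + (10 - 3/(-64))) = √(12 + (10 - 3*(-1/64))) = √(12 + (10 + 3/64)) = √(12 + 643/64) = √(1411/64) = √1411/8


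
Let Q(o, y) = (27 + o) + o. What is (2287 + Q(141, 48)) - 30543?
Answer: -27947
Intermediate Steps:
Q(o, y) = 27 + 2*o
(2287 + Q(141, 48)) - 30543 = (2287 + (27 + 2*141)) - 30543 = (2287 + (27 + 282)) - 30543 = (2287 + 309) - 30543 = 2596 - 30543 = -27947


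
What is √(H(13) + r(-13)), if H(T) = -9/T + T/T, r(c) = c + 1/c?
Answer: I*√2158/13 ≈ 3.5734*I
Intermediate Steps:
H(T) = 1 - 9/T (H(T) = -9/T + 1 = 1 - 9/T)
√(H(13) + r(-13)) = √((-9 + 13)/13 + (-13 + 1/(-13))) = √((1/13)*4 + (-13 - 1/13)) = √(4/13 - 170/13) = √(-166/13) = I*√2158/13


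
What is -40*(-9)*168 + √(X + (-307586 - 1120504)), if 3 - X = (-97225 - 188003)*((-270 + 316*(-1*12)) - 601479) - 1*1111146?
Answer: 60480 + I*√172717565289 ≈ 60480.0 + 4.1559e+5*I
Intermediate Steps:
X = -172716137199 (X = 3 - ((-97225 - 188003)*((-270 + 316*(-1*12)) - 601479) - 1*1111146) = 3 - (-285228*((-270 + 316*(-12)) - 601479) - 1111146) = 3 - (-285228*((-270 - 3792) - 601479) - 1111146) = 3 - (-285228*(-4062 - 601479) - 1111146) = 3 - (-285228*(-605541) - 1111146) = 3 - (172717248348 - 1111146) = 3 - 1*172716137202 = 3 - 172716137202 = -172716137199)
-40*(-9)*168 + √(X + (-307586 - 1120504)) = -40*(-9)*168 + √(-172716137199 + (-307586 - 1120504)) = 360*168 + √(-172716137199 - 1428090) = 60480 + √(-172717565289) = 60480 + I*√172717565289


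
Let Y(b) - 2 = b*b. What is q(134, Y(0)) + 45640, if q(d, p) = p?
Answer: 45642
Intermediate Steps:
Y(b) = 2 + b² (Y(b) = 2 + b*b = 2 + b²)
q(134, Y(0)) + 45640 = (2 + 0²) + 45640 = (2 + 0) + 45640 = 2 + 45640 = 45642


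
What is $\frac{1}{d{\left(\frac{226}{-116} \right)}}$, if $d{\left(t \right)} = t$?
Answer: $- \frac{58}{113} \approx -0.51327$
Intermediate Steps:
$\frac{1}{d{\left(\frac{226}{-116} \right)}} = \frac{1}{226 \frac{1}{-116}} = \frac{1}{226 \left(- \frac{1}{116}\right)} = \frac{1}{- \frac{113}{58}} = - \frac{58}{113}$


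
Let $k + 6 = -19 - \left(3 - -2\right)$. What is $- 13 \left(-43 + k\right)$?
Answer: $949$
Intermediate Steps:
$k = -30$ ($k = -6 - \left(22 + 2\right) = -6 - 24 = -30$)
$- 13 \left(-43 + k\right) = - 13 \left(-43 - 30\right) = \left(-13\right) \left(-73\right) = 949$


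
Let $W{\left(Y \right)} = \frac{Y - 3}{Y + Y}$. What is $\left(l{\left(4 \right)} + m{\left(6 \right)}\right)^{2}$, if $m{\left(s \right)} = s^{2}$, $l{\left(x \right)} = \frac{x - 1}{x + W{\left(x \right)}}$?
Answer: $\frac{163216}{121} \approx 1348.9$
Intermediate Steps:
$W{\left(Y \right)} = \frac{-3 + Y}{2 Y}$
$l{\left(x \right)} = \frac{-1 + x}{x + \frac{-3 + x}{2 x}}$ ($l{\left(x \right)} = \frac{x - 1}{x + \frac{-3 + x}{2 x}} = \frac{-1 + x}{x + \frac{-3 + x}{2 x}}$)
$\left(l{\left(4 \right)} + m{\left(6 \right)}\right)^{2} = \left(2 \cdot 4 \frac{1}{3 + 2 \cdot 4} + 6^{2}\right)^{2} = \left(2 \cdot 4 \frac{1}{3 + 8} + 36\right)^{2} = \left(2 \cdot 4 \cdot \frac{1}{11} + 36\right)^{2} = \left(\frac{8}{11} + 36\right)^{2} = \left(\frac{404}{11}\right)^{2} = \frac{163216}{121}$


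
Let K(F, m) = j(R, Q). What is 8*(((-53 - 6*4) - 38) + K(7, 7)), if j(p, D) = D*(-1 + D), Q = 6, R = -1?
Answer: -680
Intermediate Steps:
K(F, m) = 30 (K(F, m) = 6*(-1 + 6) = 6*5 = 30)
8*(((-53 - 6*4) - 38) + K(7, 7)) = 8*(((-53 - 6*4) - 38) + 30) = 8*(((-53 - 24) - 38) + 30) = 8*((-77 - 38) + 30) = 8*(-115 + 30) = 8*(-85) = -680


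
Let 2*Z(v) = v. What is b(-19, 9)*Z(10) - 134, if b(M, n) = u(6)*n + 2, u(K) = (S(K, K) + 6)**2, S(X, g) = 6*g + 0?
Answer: 79256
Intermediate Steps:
Z(v) = v/2
S(X, g) = 6*g
u(K) = (6 + 6*K)**2 (u(K) = (6*K + 6)**2 = (6 + 6*K)**2)
b(M, n) = 2 + 1764*n (b(M, n) = (36*(1 + 6)**2)*n + 2 = (36*7**2)*n + 2 = (36*49)*n + 2 = 1764*n + 2 = 2 + 1764*n)
b(-19, 9)*Z(10) - 134 = (2 + 1764*9)*((1/2)*10) - 134 = (2 + 15876)*5 - 134 = 15878*5 - 134 = 79390 - 134 = 79256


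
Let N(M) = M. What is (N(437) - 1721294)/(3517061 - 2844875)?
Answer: -573619/224062 ≈ -2.5601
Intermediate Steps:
(N(437) - 1721294)/(3517061 - 2844875) = (437 - 1721294)/(3517061 - 2844875) = -1720857/672186 = -1720857*1/672186 = -573619/224062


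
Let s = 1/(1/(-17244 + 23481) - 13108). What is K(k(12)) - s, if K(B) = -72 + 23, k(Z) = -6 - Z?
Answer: -4005968918/81754595 ≈ -49.000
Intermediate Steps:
s = -6237/81754595 (s = 1/(1/6237 - 13108) = 1/(-81754595/6237) = -6237/81754595 ≈ -7.6289e-5)
K(B) = -49
K(k(12)) - s = -49 - 1*(-6237/81754595) = -49 + 6237/81754595 = -4005968918/81754595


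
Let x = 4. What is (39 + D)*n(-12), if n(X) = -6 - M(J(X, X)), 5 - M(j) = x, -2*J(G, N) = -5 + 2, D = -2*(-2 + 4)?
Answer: -245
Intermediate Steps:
D = -4 (D = -2*2 = -4)
J(G, N) = 3/2 (J(G, N) = -(-5 + 2)/2 = -½*(-3) = 3/2)
M(j) = 1 (M(j) = 5 - 1*4 = 5 - 4 = 1)
n(X) = -7 (n(X) = -6 - 1*1 = -6 - 1 = -7)
(39 + D)*n(-12) = (39 - 4)*(-7) = 35*(-7) = -245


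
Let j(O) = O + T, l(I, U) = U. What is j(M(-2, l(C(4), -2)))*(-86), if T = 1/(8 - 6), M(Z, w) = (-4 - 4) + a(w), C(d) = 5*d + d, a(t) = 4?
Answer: 301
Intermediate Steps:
C(d) = 6*d
M(Z, w) = -4 (M(Z, w) = (-4 - 4) + 4 = -8 + 4 = -4)
T = ½ (T = 1/2 = ½ ≈ 0.50000)
j(O) = ½ + O (j(O) = O + ½ = ½ + O)
j(M(-2, l(C(4), -2)))*(-86) = (½ - 4)*(-86) = -7/2*(-86) = 301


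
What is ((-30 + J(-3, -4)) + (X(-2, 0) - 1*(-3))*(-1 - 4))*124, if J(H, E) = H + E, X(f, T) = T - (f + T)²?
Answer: -3968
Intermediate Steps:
X(f, T) = T - (T + f)²
J(H, E) = E + H
((-30 + J(-3, -4)) + (X(-2, 0) - 1*(-3))*(-1 - 4))*124 = ((-30 + (-4 - 3)) + ((0 - (0 - 2)²) - 1*(-3))*(-1 - 4))*124 = ((-30 - 7) + ((0 - 1*(-2)²) + 3)*(-5))*124 = (-37 + ((0 - 1*4) + 3)*(-5))*124 = (-37 + ((0 - 4) + 3)*(-5))*124 = (-37 + (-4 + 3)*(-5))*124 = (-37 - 1*(-5))*124 = (-37 + 5)*124 = -32*124 = -3968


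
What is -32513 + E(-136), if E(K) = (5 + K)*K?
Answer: -14697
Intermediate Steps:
E(K) = K*(5 + K)
-32513 + E(-136) = -32513 - 136*(5 - 136) = -32513 - 136*(-131) = -32513 + 17816 = -14697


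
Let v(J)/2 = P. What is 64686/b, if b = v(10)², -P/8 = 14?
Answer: 32343/25088 ≈ 1.2892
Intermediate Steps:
P = -112 (P = -8*14 = -112)
v(J) = -224 (v(J) = 2*(-112) = -224)
b = 50176 (b = (-224)² = 50176)
64686/b = 64686/50176 = 64686*(1/50176) = 32343/25088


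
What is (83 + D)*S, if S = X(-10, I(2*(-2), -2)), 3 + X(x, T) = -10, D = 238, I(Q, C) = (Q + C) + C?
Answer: -4173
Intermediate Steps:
I(Q, C) = Q + 2*C (I(Q, C) = (C + Q) + C = Q + 2*C)
X(x, T) = -13 (X(x, T) = -3 - 10 = -13)
S = -13
(83 + D)*S = (83 + 238)*(-13) = 321*(-13) = -4173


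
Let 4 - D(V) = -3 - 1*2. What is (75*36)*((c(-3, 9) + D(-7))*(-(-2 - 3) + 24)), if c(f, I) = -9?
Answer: 0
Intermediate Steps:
D(V) = 9 (D(V) = 4 - (-3 - 1*2) = 4 - (-3 - 2) = 4 - 1*(-5) = 4 + 5 = 9)
(75*36)*((c(-3, 9) + D(-7))*(-(-2 - 3) + 24)) = (75*36)*((-9 + 9)*(-(-2 - 3) + 24)) = 2700*(0*(-1*(-5) + 24)) = 2700*(0*(5 + 24)) = 2700*(0*29) = 2700*0 = 0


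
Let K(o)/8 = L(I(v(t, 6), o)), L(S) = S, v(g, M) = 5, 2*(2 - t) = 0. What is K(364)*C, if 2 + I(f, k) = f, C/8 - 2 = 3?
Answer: 960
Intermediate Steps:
t = 2 (t = 2 - ½*0 = 2 + 0 = 2)
C = 40 (C = 16 + 8*3 = 16 + 24 = 40)
I(f, k) = -2 + f
K(o) = 24 (K(o) = 8*(-2 + 5) = 8*3 = 24)
K(364)*C = 24*40 = 960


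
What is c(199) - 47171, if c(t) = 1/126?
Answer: -5943545/126 ≈ -47171.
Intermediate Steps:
c(t) = 1/126
c(199) - 47171 = 1/126 - 47171 = -5943545/126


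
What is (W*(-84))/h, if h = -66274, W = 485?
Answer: 20370/33137 ≈ 0.61472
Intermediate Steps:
(W*(-84))/h = (485*(-84))/(-66274) = -40740*(-1/66274) = 20370/33137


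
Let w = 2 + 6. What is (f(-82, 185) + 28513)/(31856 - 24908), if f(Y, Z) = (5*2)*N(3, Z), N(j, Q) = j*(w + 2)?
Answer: 28813/6948 ≈ 4.1469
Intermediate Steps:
w = 8
N(j, Q) = 10*j (N(j, Q) = j*(8 + 2) = j*10 = 10*j)
f(Y, Z) = 300 (f(Y, Z) = (5*2)*(10*3) = 10*30 = 300)
(f(-82, 185) + 28513)/(31856 - 24908) = (300 + 28513)/(31856 - 24908) = 28813/6948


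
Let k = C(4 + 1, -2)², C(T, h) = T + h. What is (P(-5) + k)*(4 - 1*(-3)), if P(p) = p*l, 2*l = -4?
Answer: 133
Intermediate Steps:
l = -2 (l = (½)*(-4) = -2)
P(p) = -2*p (P(p) = p*(-2) = -2*p)
k = 9 (k = ((4 + 1) - 2)² = (5 - 2)² = 3² = 9)
(P(-5) + k)*(4 - 1*(-3)) = (-2*(-5) + 9)*(4 - 1*(-3)) = (10 + 9)*(4 + 3) = 19*7 = 133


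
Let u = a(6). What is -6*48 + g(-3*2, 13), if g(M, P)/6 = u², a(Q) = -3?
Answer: -234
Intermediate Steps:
u = -3
g(M, P) = 54 (g(M, P) = 6*(-3)² = 6*9 = 54)
-6*48 + g(-3*2, 13) = -6*48 + 54 = -288 + 54 = -234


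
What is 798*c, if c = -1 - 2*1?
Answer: -2394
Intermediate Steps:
c = -3 (c = -1 - 2 = -3)
798*c = 798*(-3) = -2394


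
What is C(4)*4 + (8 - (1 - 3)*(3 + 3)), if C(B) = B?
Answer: 36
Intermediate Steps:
C(4)*4 + (8 - (1 - 3)*(3 + 3)) = 4*4 + (8 - (1 - 3)*(3 + 3)) = 16 + (8 - (-2)*6) = 16 + (8 - 1*(-12)) = 16 + (8 + 12) = 16 + 20 = 36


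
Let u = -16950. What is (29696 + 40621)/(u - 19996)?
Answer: -5409/2842 ≈ -1.9032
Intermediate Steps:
(29696 + 40621)/(u - 19996) = (29696 + 40621)/(-16950 - 19996) = 70317/(-36946) = 70317*(-1/36946) = -5409/2842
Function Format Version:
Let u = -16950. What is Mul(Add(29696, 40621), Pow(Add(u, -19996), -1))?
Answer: Rational(-5409, 2842) ≈ -1.9032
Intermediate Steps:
Mul(Add(29696, 40621), Pow(Add(u, -19996), -1)) = Mul(Add(29696, 40621), Pow(Add(-16950, -19996), -1)) = Mul(70317, Pow(-36946, -1)) = Mul(70317, Rational(-1, 36946)) = Rational(-5409, 2842)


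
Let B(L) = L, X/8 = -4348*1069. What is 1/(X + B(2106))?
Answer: -1/37181990 ≈ -2.6895e-8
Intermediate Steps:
X = -37184096 (X = 8*(-4348*1069) = 8*(-4648012) = -37184096)
1/(X + B(2106)) = 1/(-37184096 + 2106) = 1/(-37181990) = -1/37181990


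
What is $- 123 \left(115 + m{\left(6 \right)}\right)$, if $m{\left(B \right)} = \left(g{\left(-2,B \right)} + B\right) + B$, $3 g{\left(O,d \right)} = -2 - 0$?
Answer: $-15539$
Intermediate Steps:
$g{\left(O,d \right)} = - \frac{2}{3}$ ($g{\left(O,d \right)} = \frac{-2 - 0}{3} = \frac{-2 + 0}{3} = \frac{1}{3} \left(-2\right) = - \frac{2}{3}$)
$m{\left(B \right)} = - \frac{2}{3} + 2 B$ ($m{\left(B \right)} = \left(- \frac{2}{3} + B\right) + B = - \frac{2}{3} + 2 B$)
$- 123 \left(115 + m{\left(6 \right)}\right) = - 123 \left(115 + \left(- \frac{2}{3} + 2 \cdot 6\right)\right) = - 123 \left(115 + \left(- \frac{2}{3} + 12\right)\right) = - 123 \left(115 + \frac{34}{3}\right) = \left(-123\right) \frac{379}{3} = -15539$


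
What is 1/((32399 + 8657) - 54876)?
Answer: -1/13820 ≈ -7.2359e-5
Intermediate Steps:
1/((32399 + 8657) - 54876) = 1/(41056 - 54876) = 1/(-13820) = -1/13820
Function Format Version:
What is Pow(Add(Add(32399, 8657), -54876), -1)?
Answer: Rational(-1, 13820) ≈ -7.2359e-5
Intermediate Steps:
Pow(Add(Add(32399, 8657), -54876), -1) = Pow(Add(41056, -54876), -1) = Pow(-13820, -1) = Rational(-1, 13820)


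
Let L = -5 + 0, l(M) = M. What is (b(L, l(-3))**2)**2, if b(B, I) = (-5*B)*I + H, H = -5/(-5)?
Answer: 29986576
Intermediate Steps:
H = 1 (H = -5*(-1/5) = 1)
L = -5
b(B, I) = 1 - 5*B*I (b(B, I) = (-5*B)*I + 1 = -5*B*I + 1 = 1 - 5*B*I)
(b(L, l(-3))**2)**2 = ((1 - 5*(-5)*(-3))**2)**2 = ((1 - 75)**2)**2 = ((-74)**2)**2 = 5476**2 = 29986576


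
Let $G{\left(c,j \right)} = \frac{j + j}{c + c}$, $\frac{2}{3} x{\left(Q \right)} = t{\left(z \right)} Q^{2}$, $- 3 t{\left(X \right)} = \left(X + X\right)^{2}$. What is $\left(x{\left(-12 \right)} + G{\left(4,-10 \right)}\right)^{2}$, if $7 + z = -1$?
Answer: $\frac{1359323161}{4} \approx 3.3983 \cdot 10^{8}$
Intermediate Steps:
$z = -8$ ($z = -7 - 1 = -8$)
$t{\left(X \right)} = - \frac{4 X^{2}}{3}$ ($t{\left(X \right)} = - \frac{\left(X + X\right)^{2}}{3} = - \frac{\left(2 X\right)^{2}}{3} = - \frac{4 X^{2}}{3}$)
$x{\left(Q \right)} = - 128 Q^{2}$ ($x{\left(Q \right)} = \frac{3 - \frac{4 \left(-8\right)^{2}}{3} Q^{2}}{2} = \frac{3 \left(- \frac{4}{3}\right) 64 Q^{2}}{2} = \frac{3 \left(- \frac{256 Q^{2}}{3}\right)}{2} = - 128 Q^{2}$)
$G{\left(c,j \right)} = \frac{j}{c}$ ($G{\left(c,j \right)} = \frac{2 j}{2 c} = 2 j \frac{1}{2 c} = \frac{j}{c}$)
$\left(x{\left(-12 \right)} + G{\left(4,-10 \right)}\right)^{2} = \left(- 128 \left(-12\right)^{2} - \frac{10}{4}\right)^{2} = \left(\left(-128\right) 144 - \frac{5}{2}\right)^{2} = \left(-18432 - \frac{5}{2}\right)^{2} = \left(- \frac{36869}{2}\right)^{2} = \frac{1359323161}{4}$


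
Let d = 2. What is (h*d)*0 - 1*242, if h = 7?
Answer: -242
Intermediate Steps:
(h*d)*0 - 1*242 = (7*2)*0 - 1*242 = 14*0 - 242 = 0 - 242 = -242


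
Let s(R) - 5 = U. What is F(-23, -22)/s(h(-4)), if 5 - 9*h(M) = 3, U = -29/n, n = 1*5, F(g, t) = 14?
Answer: -35/2 ≈ -17.500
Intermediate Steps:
n = 5
U = -29/5 ≈ -5.8000
h(M) = 2/9 (h(M) = 5/9 - ⅑*3 = 5/9 - ⅓ = 2/9)
s(R) = -⅘ (s(R) = 5 - 29/5 = -⅘)
F(-23, -22)/s(h(-4)) = 14/(-⅘) = 14*(-5/4) = -35/2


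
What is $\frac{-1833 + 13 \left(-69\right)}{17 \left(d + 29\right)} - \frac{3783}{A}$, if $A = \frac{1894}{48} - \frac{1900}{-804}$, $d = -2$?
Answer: $- \frac{76300414}{791469} \approx -96.404$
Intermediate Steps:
$A = \frac{67249}{1608}$ ($A = 1894 \cdot \frac{1}{48} - - \frac{475}{201} = \frac{947}{24} + \frac{475}{201} = \frac{67249}{1608} \approx 41.822$)
$\frac{-1833 + 13 \left(-69\right)}{17 \left(d + 29\right)} - \frac{3783}{A} = \frac{-1833 + 13 \left(-69\right)}{17 \left(-2 + 29\right)} - \frac{3783}{\frac{67249}{1608}} = \frac{-1833 - 897}{17 \cdot 27} - \frac{467928}{5173} = - \frac{2730}{459} - \frac{467928}{5173} = \left(-2730\right) \frac{1}{459} - \frac{467928}{5173} = - \frac{910}{153} - \frac{467928}{5173} = - \frac{76300414}{791469}$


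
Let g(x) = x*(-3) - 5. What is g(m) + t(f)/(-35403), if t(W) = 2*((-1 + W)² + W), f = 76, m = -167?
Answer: 17548486/35403 ≈ 495.68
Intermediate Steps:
t(W) = 2*W + 2*(-1 + W)² (t(W) = 2*(W + (-1 + W)²) = 2*W + 2*(-1 + W)²)
g(x) = -5 - 3*x (g(x) = -3*x - 5 = -5 - 3*x)
g(m) + t(f)/(-35403) = (-5 - 3*(-167)) + (2*76 + 2*(-1 + 76)²)/(-35403) = (-5 + 501) + (152 + 2*75²)*(-1/35403) = 496 + (152 + 2*5625)*(-1/35403) = 496 + (152 + 11250)*(-1/35403) = 496 + 11402*(-1/35403) = 496 - 11402/35403 = 17548486/35403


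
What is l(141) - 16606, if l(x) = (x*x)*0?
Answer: -16606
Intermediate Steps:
l(x) = 0 (l(x) = x**2*0 = 0)
l(141) - 16606 = 0 - 16606 = -16606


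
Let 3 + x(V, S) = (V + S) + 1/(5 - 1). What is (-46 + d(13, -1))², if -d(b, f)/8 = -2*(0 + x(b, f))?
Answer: 10404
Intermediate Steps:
x(V, S) = -11/4 + S + V (x(V, S) = -3 + ((V + S) + 1/(5 - 1)) = -3 + ((S + V) + 1/4) = -3 + ((S + V) + ¼) = -3 + (¼ + S + V) = -11/4 + S + V)
d(b, f) = -44 + 16*b + 16*f (d(b, f) = -(-16)*(0 + (-11/4 + f + b)) = -(-16)*(0 + (-11/4 + b + f)) = -(-16)*(-11/4 + b + f) = -8*(11/2 - 2*b - 2*f) = -44 + 16*b + 16*f)
(-46 + d(13, -1))² = (-46 + (-44 + 16*13 + 16*(-1)))² = (-46 + (-44 + 208 - 16))² = (-46 + 148)² = 102² = 10404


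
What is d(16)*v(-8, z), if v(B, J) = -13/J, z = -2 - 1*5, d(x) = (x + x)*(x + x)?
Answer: 13312/7 ≈ 1901.7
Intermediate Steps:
d(x) = 4*x**2 (d(x) = (2*x)*(2*x) = 4*x**2)
z = -7 (z = -2 - 5 = -7)
d(16)*v(-8, z) = (4*16**2)*(-13/(-7)) = (4*256)*(-13*(-1/7)) = 1024*(13/7) = 13312/7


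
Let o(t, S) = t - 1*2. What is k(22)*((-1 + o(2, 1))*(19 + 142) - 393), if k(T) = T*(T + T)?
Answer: -536272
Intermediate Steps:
o(t, S) = -2 + t (o(t, S) = t - 2 = -2 + t)
k(T) = 2*T² (k(T) = T*(2*T) = 2*T²)
k(22)*((-1 + o(2, 1))*(19 + 142) - 393) = (2*22²)*((-1 + (-2 + 2))*(19 + 142) - 393) = (2*484)*((-1 + 0)*161 - 393) = 968*(-1*161 - 393) = 968*(-161 - 393) = 968*(-554) = -536272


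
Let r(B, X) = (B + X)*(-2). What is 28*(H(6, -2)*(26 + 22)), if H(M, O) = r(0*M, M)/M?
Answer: -2688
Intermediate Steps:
r(B, X) = -2*B - 2*X
H(M, O) = -2 (H(M, O) = (-0*M - 2*M)/M = (-2*0 - 2*M)/M = (0 - 2*M)/M = (-2*M)/M = -2)
28*(H(6, -2)*(26 + 22)) = 28*(-2*(26 + 22)) = 28*(-2*48) = 28*(-96) = -2688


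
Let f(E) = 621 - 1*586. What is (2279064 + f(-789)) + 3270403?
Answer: 5549502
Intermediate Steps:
f(E) = 35 (f(E) = 621 - 586 = 35)
(2279064 + f(-789)) + 3270403 = (2279064 + 35) + 3270403 = 2279099 + 3270403 = 5549502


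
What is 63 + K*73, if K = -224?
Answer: -16289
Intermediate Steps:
63 + K*73 = 63 - 224*73 = 63 - 16352 = -16289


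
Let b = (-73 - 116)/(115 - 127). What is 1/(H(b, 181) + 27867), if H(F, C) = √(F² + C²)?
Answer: 445872/12424586879 - 4*√528145/12424586879 ≈ 3.5652e-5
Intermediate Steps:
b = 63/4 (b = -189/(-12) = -189*(-1/12) = 63/4 ≈ 15.750)
H(F, C) = √(C² + F²)
1/(H(b, 181) + 27867) = 1/(√(181² + (63/4)²) + 27867) = 1/(√(32761 + 3969/16) + 27867) = 1/(√(528145/16) + 27867) = 1/(√528145/4 + 27867) = 1/(27867 + √528145/4)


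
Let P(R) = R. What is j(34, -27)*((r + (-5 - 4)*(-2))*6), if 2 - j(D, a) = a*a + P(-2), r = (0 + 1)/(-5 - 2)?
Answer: -543750/7 ≈ -77679.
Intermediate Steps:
r = -1/7 (r = 1/(-7) = 1*(-1/7) = -1/7 ≈ -0.14286)
j(D, a) = 4 - a**2 (j(D, a) = 2 - (a*a - 2) = 2 - (a**2 - 2) = 2 - (-2 + a**2) = 2 + (2 - a**2) = 4 - a**2)
j(34, -27)*((r + (-5 - 4)*(-2))*6) = (4 - 1*(-27)**2)*((-1/7 + (-5 - 4)*(-2))*6) = (4 - 1*729)*((-1/7 - 9*(-2))*6) = (4 - 729)*((-1/7 + 18)*6) = -90625*6/7 = -725*750/7 = -543750/7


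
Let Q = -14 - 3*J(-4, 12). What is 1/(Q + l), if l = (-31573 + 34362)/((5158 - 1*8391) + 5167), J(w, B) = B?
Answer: -1934/93911 ≈ -0.020594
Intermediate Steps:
l = 2789/1934 (l = 2789/((5158 - 8391) + 5167) = 2789/(-3233 + 5167) = 2789/1934 ≈ 1.4421)
Q = -50 (Q = -14 - 3*12 = -14 - 36 = -50)
1/(Q + l) = 1/(-50 + 2789/1934) = 1/(-93911/1934) = -1934/93911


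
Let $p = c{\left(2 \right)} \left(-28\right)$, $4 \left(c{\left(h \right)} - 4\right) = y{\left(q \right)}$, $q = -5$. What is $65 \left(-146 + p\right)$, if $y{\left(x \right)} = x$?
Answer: $-14495$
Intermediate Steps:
$c{\left(h \right)} = \frac{11}{4}$ ($c{\left(h \right)} = 4 + \frac{1}{4} \left(-5\right) = 4 - \frac{5}{4} = \frac{11}{4}$)
$p = -77$ ($p = \frac{11}{4} \left(-28\right) = -77$)
$65 \left(-146 + p\right) = 65 \left(-146 - 77\right) = 65 \left(-223\right) = -14495$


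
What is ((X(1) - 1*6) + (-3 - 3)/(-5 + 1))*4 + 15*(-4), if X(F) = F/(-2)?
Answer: -80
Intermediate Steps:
X(F) = -F/2 (X(F) = F*(-½) = -F/2)
((X(1) - 1*6) + (-3 - 3)/(-5 + 1))*4 + 15*(-4) = ((-½*1 - 1*6) + (-3 - 3)/(-5 + 1))*4 + 15*(-4) = ((-½ - 6) - 6/(-4))*4 - 60 = (-13/2 - 6*(-¼))*4 - 60 = (-13/2 + 3/2)*4 - 60 = -5*4 - 60 = -20 - 60 = -80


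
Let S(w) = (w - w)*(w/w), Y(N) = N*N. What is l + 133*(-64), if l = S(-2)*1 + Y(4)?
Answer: -8496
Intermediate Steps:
Y(N) = N**2
S(w) = 0 (S(w) = 0*1 = 0)
l = 16 (l = 0*1 + 4**2 = 0 + 16 = 16)
l + 133*(-64) = 16 + 133*(-64) = 16 - 8512 = -8496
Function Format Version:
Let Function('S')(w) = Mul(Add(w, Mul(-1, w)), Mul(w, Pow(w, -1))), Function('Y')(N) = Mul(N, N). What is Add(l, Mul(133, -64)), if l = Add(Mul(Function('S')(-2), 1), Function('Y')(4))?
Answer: -8496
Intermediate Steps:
Function('Y')(N) = Pow(N, 2)
Function('S')(w) = 0 (Function('S')(w) = Mul(0, 1) = 0)
l = 16 (l = Add(Mul(0, 1), Pow(4, 2)) = Add(0, 16) = 16)
Add(l, Mul(133, -64)) = Add(16, Mul(133, -64)) = Add(16, -8512) = -8496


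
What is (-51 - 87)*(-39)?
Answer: 5382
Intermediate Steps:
(-51 - 87)*(-39) = -138*(-39) = 5382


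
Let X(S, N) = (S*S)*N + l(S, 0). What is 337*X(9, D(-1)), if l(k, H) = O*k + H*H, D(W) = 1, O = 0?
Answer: 27297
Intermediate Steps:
l(k, H) = H² (l(k, H) = 0*k + H*H = 0 + H² = H²)
X(S, N) = N*S² (X(S, N) = (S*S)*N + 0² = S²*N + 0 = N*S² + 0 = N*S²)
337*X(9, D(-1)) = 337*(1*9²) = 337*(1*81) = 337*81 = 27297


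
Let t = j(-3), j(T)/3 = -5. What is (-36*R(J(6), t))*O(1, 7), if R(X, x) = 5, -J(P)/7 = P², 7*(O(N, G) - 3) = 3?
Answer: -4320/7 ≈ -617.14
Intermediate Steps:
O(N, G) = 24/7 (O(N, G) = 3 + (⅐)*3 = 3 + 3/7 = 24/7)
j(T) = -15 (j(T) = 3*(-5) = -15)
J(P) = -7*P²
t = -15
(-36*R(J(6), t))*O(1, 7) = -36*5*(24/7) = -180*24/7 = -4320/7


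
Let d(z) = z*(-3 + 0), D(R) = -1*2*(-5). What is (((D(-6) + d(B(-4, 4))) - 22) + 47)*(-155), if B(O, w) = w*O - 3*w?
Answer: -18445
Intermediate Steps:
D(R) = 10 (D(R) = -2*(-5) = 10)
B(O, w) = -3*w + O*w (B(O, w) = O*w - 3*w = -3*w + O*w)
d(z) = -3*z (d(z) = z*(-3) = -3*z)
(((D(-6) + d(B(-4, 4))) - 22) + 47)*(-155) = (((10 - 12*(-3 - 4)) - 22) + 47)*(-155) = (((10 - 12*(-7)) - 22) + 47)*(-155) = (((10 - 3*(-28)) - 22) + 47)*(-155) = (((10 + 84) - 22) + 47)*(-155) = ((94 - 22) + 47)*(-155) = (72 + 47)*(-155) = 119*(-155) = -18445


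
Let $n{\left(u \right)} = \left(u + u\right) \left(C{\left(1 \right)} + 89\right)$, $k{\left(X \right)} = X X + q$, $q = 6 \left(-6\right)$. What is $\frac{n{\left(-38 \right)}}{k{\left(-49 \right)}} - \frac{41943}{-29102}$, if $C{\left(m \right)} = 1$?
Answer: $- \frac{19972497}{13765246} \approx -1.4509$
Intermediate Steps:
$q = -36$
$k{\left(X \right)} = -36 + X^{2}$ ($k{\left(X \right)} = X X - 36 = X^{2} - 36 = -36 + X^{2}$)
$n{\left(u \right)} = 180 u$ ($n{\left(u \right)} = \left(u + u\right) \left(1 + 89\right) = 2 u 90 = 180 u$)
$\frac{n{\left(-38 \right)}}{k{\left(-49 \right)}} - \frac{41943}{-29102} = \frac{180 \left(-38\right)}{-36 + \left(-49\right)^{2}} - \frac{41943}{-29102} = - \frac{6840}{-36 + 2401} - - \frac{41943}{29102} = - \frac{6840}{2365} + \frac{41943}{29102} = \left(-6840\right) \frac{1}{2365} + \frac{41943}{29102} = - \frac{1368}{473} + \frac{41943}{29102} = - \frac{19972497}{13765246}$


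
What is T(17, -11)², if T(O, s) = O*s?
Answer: 34969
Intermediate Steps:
T(17, -11)² = (17*(-11))² = (-187)² = 34969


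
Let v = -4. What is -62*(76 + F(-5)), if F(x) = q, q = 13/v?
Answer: -9021/2 ≈ -4510.5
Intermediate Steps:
q = -13/4 (q = 13/(-4) = 13*(-1/4) = -13/4 ≈ -3.2500)
F(x) = -13/4
-62*(76 + F(-5)) = -62*(76 - 13/4) = -62*291/4 = -9021/2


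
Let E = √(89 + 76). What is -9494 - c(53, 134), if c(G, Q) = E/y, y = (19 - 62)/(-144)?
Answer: -9494 - 144*√165/43 ≈ -9537.0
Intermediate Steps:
y = 43/144 (y = -43*(-1/144) = 43/144 ≈ 0.29861)
E = √165 ≈ 12.845
c(G, Q) = 144*√165/43 (c(G, Q) = √165/(43/144) = √165*(144/43) = 144*√165/43)
-9494 - c(53, 134) = -9494 - 144*√165/43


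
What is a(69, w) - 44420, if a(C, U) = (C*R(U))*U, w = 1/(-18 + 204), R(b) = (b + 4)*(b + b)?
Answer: -47639366785/1072476 ≈ -44420.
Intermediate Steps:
R(b) = 2*b*(4 + b) (R(b) = (4 + b)*(2*b) = 2*b*(4 + b))
w = 1/186 ≈ 0.0053763
a(C, U) = 2*C*U²*(4 + U) (a(C, U) = (C*(2*U*(4 + U)))*U = (2*C*U*(4 + U))*U = 2*C*U²*(4 + U))
a(69, w) - 44420 = 2*69*(1/186)²*(4 + 1/186) - 44420 = 2*69*(1/34596)*(745/186) - 44420 = 17135/1072476 - 44420 = -47639366785/1072476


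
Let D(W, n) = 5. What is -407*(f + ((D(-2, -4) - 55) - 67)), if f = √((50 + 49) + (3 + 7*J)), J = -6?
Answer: 47619 - 814*√15 ≈ 44466.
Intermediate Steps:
f = 2*√15 (f = √((50 + 49) + (3 + 7*(-6))) = √(99 + (3 - 42)) = √(99 - 39) = √60 = 2*√15 ≈ 7.7460)
-407*(f + ((D(-2, -4) - 55) - 67)) = -407*(2*√15 + ((5 - 55) - 67)) = -407*(2*√15 + (-50 - 67)) = -407*(2*√15 - 117) = -407*(-117 + 2*√15) = 47619 - 814*√15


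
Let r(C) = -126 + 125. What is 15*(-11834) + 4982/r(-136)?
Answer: -182492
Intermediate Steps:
r(C) = -1
15*(-11834) + 4982/r(-136) = 15*(-11834) + 4982/(-1) = -177510 + 4982*(-1) = -177510 - 4982 = -182492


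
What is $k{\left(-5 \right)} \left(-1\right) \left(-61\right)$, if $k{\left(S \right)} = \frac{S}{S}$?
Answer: $61$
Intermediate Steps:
$k{\left(S \right)} = 1$
$k{\left(-5 \right)} \left(-1\right) \left(-61\right) = 1 \left(-1\right) \left(-61\right) = \left(-1\right) \left(-61\right) = 61$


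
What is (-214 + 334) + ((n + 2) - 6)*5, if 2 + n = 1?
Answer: 95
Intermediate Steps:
n = -1 (n = -2 + 1 = -1)
(-214 + 334) + ((n + 2) - 6)*5 = (-214 + 334) + ((-1 + 2) - 6)*5 = 120 + (1 - 6)*5 = 120 - 5*5 = 120 - 25 = 95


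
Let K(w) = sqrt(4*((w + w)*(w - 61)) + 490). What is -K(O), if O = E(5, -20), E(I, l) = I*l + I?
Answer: -5*sqrt(4762) ≈ -345.04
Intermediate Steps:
E(I, l) = I + I*l
O = -95 (O = 5*(1 - 20) = 5*(-19) = -95)
K(w) = sqrt(490 + 8*w*(-61 + w)) (K(w) = sqrt(4*((2*w)*(-61 + w)) + 490) = sqrt(4*(2*w*(-61 + w)) + 490) = sqrt(8*w*(-61 + w) + 490) = sqrt(490 + 8*w*(-61 + w)))
-K(O) = -sqrt(490 - 488*(-95) + 8*(-95)**2) = -sqrt(490 + 46360 + 8*9025) = -sqrt(490 + 46360 + 72200) = -sqrt(119050) = -5*sqrt(4762)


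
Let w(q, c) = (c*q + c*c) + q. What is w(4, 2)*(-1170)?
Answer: -18720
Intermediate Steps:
w(q, c) = q + c² + c*q (w(q, c) = (c*q + c²) + q = (c² + c*q) + q = q + c² + c*q)
w(4, 2)*(-1170) = (4 + 2² + 2*4)*(-1170) = (4 + 4 + 8)*(-1170) = 16*(-1170) = -18720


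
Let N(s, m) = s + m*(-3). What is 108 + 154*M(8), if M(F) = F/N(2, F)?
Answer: 52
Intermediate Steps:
N(s, m) = s - 3*m
M(F) = F/(2 - 3*F)
108 + 154*M(8) = 108 + 154*(-1*8/(-2 + 3*8)) = 108 + 154*(-1*8/(-2 + 24)) = 108 + 154*(-1*8/22) = 108 + 154*(-1*8*1/22) = 108 + 154*(-4/11) = 108 - 56 = 52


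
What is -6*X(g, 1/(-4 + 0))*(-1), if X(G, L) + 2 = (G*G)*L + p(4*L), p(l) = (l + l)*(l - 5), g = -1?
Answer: 117/2 ≈ 58.500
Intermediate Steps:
p(l) = 2*l*(-5 + l) (p(l) = (2*l)*(-5 + l) = 2*l*(-5 + l))
X(G, L) = -2 + L*G² + 8*L*(-5 + 4*L) (X(G, L) = -2 + ((G*G)*L + 2*(4*L)*(-5 + 4*L)) = -2 + (G²*L + 8*L*(-5 + 4*L)) = -2 + (L*G² + 8*L*(-5 + 4*L)) = -2 + L*G² + 8*L*(-5 + 4*L))
-6*X(g, 1/(-4 + 0))*(-1) = -6*(-2 + (-1)²/(-4 + 0) + 8*(-5 + 4/(-4 + 0))/(-4 + 0))*(-1) = -6*(-2 + 1/(-4) + 8*(-5 + 4/(-4))/(-4))*(-1) = -6*(-2 - ¼*1 + 8*(-¼)*(-5 + 4*(-¼)))*(-1) = -6*(-2 - ¼ + 8*(-¼)*(-5 - 1))*(-1) = -6*(-2 - ¼ + 8*(-¼)*(-6))*(-1) = -6*(-2 - ¼ + 12)*(-1) = -6*39/4*(-1) = -117/2*(-1) = 117/2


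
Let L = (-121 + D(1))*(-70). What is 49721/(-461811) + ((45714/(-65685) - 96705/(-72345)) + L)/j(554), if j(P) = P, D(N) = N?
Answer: 8301340433377939/551366238192510 ≈ 15.056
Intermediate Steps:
L = 8400 (L = (-121 + 1)*(-70) = -120*(-70) = 8400)
49721/(-461811) + ((45714/(-65685) - 96705/(-72345)) + L)/j(554) = 49721/(-461811) + ((45714/(-65685) - 96705/(-72345)) + 8400)/554 = 49721*(-1/461811) + ((45714*(-1/65685) - 96705*(-1/72345)) + 8400)*(1/554) = -7103/65973 + ((-15238/21895 + 921/689) + 8400)*(1/554) = -7103/65973 + (9666313/15085655 + 8400)*(1/554) = -7103/65973 + (126729168313/15085655)*(1/554) = -7103/65973 + 126729168313/8357452870 = 8301340433377939/551366238192510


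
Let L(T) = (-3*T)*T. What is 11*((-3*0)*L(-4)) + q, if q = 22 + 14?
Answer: 36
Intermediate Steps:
q = 36
L(T) = -3*T**2
11*((-3*0)*L(-4)) + q = 11*((-3*0)*(-3*(-4)**2)) + 36 = 11*(0*(-3*16)) + 36 = 11*(0*(-48)) + 36 = 11*0 + 36 = 0 + 36 = 36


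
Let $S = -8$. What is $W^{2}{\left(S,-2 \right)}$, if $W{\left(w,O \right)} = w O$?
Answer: $256$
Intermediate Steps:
$W{\left(w,O \right)} = O w$
$W^{2}{\left(S,-2 \right)} = \left(\left(-2\right) \left(-8\right)\right)^{2} = 16^{2} = 256$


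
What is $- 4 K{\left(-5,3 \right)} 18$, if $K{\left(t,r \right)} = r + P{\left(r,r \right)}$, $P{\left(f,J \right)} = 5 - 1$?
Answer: $-504$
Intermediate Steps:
$P{\left(f,J \right)} = 4$
$K{\left(t,r \right)} = 4 + r$ ($K{\left(t,r \right)} = r + 4 = 4 + r$)
$- 4 K{\left(-5,3 \right)} 18 = - 4 \left(4 + 3\right) 18 = \left(-4\right) 7 \cdot 18 = \left(-28\right) 18 = -504$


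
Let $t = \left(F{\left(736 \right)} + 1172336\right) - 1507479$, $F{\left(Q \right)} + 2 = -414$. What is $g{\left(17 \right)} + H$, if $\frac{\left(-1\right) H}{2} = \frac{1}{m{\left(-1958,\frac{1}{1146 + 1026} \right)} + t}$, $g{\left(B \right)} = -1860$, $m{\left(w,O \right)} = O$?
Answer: $- \frac{1355631509076}{728834147} \approx -1860.0$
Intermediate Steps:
$F{\left(Q \right)} = -416$ ($F{\left(Q \right)} = -2 - 414 = -416$)
$t = -335559$ ($t = \left(-416 + 1172336\right) - 1507479 = 1171920 - 1507479 = -335559$)
$H = \frac{4344}{728834147}$ ($H = - \frac{2}{\frac{1}{1146 + 1026} - 335559} = - \frac{2}{\frac{1}{2172} - 335559} = - \frac{2}{- \frac{728834147}{2172}} = \left(-2\right) \left(- \frac{2172}{728834147}\right) = \frac{4344}{728834147} \approx 5.9602 \cdot 10^{-6}$)
$g{\left(17 \right)} + H = -1860 + \frac{4344}{728834147} = - \frac{1355631509076}{728834147}$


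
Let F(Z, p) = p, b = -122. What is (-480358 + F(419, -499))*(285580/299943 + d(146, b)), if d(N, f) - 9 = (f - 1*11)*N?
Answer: 2799216752407699/299943 ≈ 9.3325e+9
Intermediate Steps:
d(N, f) = 9 + N*(-11 + f) (d(N, f) = 9 + (f - 1*11)*N = 9 + (f - 11)*N = 9 + (-11 + f)*N = 9 + N*(-11 + f))
(-480358 + F(419, -499))*(285580/299943 + d(146, b)) = (-480358 - 499)*(285580/299943 + (9 - 11*146 + 146*(-122))) = -480857*(285580*(1/299943) + (9 - 1606 - 17812)) = -480857*(285580/299943 - 19409) = -480857*(-5821308107/299943) = 2799216752407699/299943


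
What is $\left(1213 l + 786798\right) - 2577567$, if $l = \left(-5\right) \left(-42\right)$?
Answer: $-1536039$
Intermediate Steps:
$l = 210$
$\left(1213 l + 786798\right) - 2577567 = \left(1213 \cdot 210 + 786798\right) - 2577567 = \left(254730 + 786798\right) - 2577567 = 1041528 - 2577567 = -1536039$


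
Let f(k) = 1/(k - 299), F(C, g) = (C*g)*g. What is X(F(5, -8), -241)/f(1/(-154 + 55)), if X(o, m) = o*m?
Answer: 2282906240/99 ≈ 2.3060e+7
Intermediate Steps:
F(C, g) = C*g**2
X(o, m) = m*o
f(k) = 1/(-299 + k)
X(F(5, -8), -241)/f(1/(-154 + 55)) = (-1205*(-8)**2)/(1/(-299 + 1/(-154 + 55))) = (-1205*64)/(1/(-299 + 1/(-99))) = (-241*320)/(1/(-299 - 1/99)) = -77120/(1/(-29602/99)) = -77120/(-99/29602) = -77120*(-29602/99) = 2282906240/99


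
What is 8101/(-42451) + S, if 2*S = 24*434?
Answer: 221076707/42451 ≈ 5207.8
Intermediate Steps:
S = 5208 (S = (24*434)/2 = (1/2)*10416 = 5208)
8101/(-42451) + S = 8101/(-42451) + 5208 = 8101*(-1/42451) + 5208 = -8101/42451 + 5208 = 221076707/42451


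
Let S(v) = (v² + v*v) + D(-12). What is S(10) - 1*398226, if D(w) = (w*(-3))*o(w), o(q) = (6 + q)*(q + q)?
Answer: -392842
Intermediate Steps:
o(q) = 2*q*(6 + q) (o(q) = (6 + q)*(2*q) = 2*q*(6 + q))
D(w) = -6*w²*(6 + w) (D(w) = (w*(-3))*(2*w*(6 + w)) = (-3*w)*(2*w*(6 + w)) = -6*w²*(6 + w))
S(v) = 5184 + 2*v² (S(v) = (v² + v*v) + 6*(-12)²*(-6 - 1*(-12)) = (v² + v²) + 6*144*(-6 + 12) = 2*v² + 6*144*6 = 2*v² + 5184 = 5184 + 2*v²)
S(10) - 1*398226 = (5184 + 2*10²) - 1*398226 = (5184 + 2*100) - 398226 = (5184 + 200) - 398226 = 5384 - 398226 = -392842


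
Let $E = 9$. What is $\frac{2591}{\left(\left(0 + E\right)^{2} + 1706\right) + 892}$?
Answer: $\frac{2591}{2679} \approx 0.96715$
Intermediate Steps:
$\frac{2591}{\left(\left(0 + E\right)^{2} + 1706\right) + 892} = \frac{2591}{\left(\left(0 + 9\right)^{2} + 1706\right) + 892} = \frac{2591}{\left(9^{2} + 1706\right) + 892} = \frac{2591}{\left(81 + 1706\right) + 892} = \frac{2591}{1787 + 892} = \frac{2591}{2679}$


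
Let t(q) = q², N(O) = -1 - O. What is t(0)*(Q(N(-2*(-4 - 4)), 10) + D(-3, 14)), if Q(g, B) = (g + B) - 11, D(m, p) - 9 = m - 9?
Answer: 0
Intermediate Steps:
D(m, p) = m (D(m, p) = 9 + (m - 9) = 9 + (-9 + m) = m)
Q(g, B) = -11 + B + g (Q(g, B) = (B + g) - 11 = -11 + B + g)
t(0)*(Q(N(-2*(-4 - 4)), 10) + D(-3, 14)) = 0²*((-11 + 10 + (-1 - (-2)*(-4 - 4))) - 3) = 0*((-11 + 10 + (-1 - (-2)*(-8))) - 3) = 0*((-11 + 10 + (-1 - 1*16)) - 3) = 0*((-11 + 10 + (-1 - 16)) - 3) = 0*((-11 + 10 - 17) - 3) = 0*(-18 - 3) = 0*(-21) = 0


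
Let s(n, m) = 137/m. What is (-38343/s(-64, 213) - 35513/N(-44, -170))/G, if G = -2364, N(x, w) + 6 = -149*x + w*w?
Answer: 289527106831/11481120600 ≈ 25.218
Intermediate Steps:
N(x, w) = -6 + w² - 149*x (N(x, w) = -6 + (-149*x + w*w) = -6 + (-149*x + w²) = -6 + (w² - 149*x) = -6 + w² - 149*x)
(-38343/s(-64, 213) - 35513/N(-44, -170))/G = (-38343/(137/213) - 35513/(-6 + (-170)² - 149*(-44)))/(-2364) = (-38343/(137*(1/213)) - 35513/(-6 + 28900 + 6556))*(-1/2364) = (-38343/137/213 - 35513/35450)*(-1/2364) = (-38343*213/137 - 35513*1/35450)*(-1/2364) = (-8167059/137 - 35513/35450)*(-1/2364) = -289527106831/4856650*(-1/2364) = 289527106831/11481120600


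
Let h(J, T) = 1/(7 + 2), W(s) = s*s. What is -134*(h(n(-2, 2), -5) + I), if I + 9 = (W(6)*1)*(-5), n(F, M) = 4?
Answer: 227800/9 ≈ 25311.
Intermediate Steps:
W(s) = s²
h(J, T) = ⅑ (h(J, T) = 1/9 = ⅑)
I = -189 (I = -9 + (6²*1)*(-5) = -9 + (36*1)*(-5) = -9 + 36*(-5) = -9 - 180 = -189)
-134*(h(n(-2, 2), -5) + I) = -134*(⅑ - 189) = -134*(-1700/9) = 227800/9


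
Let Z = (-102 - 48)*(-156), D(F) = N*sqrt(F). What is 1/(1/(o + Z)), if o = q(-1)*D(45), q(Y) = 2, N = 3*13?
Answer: 23400 + 234*sqrt(5) ≈ 23923.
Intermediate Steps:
N = 39
D(F) = 39*sqrt(F)
o = 234*sqrt(5) (o = 2*(39*sqrt(45)) = 2*(39*(3*sqrt(5))) = 2*(117*sqrt(5)) = 234*sqrt(5) ≈ 523.24)
Z = 23400 (Z = -150*(-156) = 23400)
1/(1/(o + Z)) = 1/(1/(234*sqrt(5) + 23400)) = 1/(1/(23400 + 234*sqrt(5))) = 23400 + 234*sqrt(5)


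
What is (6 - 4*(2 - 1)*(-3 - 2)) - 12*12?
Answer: -118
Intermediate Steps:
(6 - 4*(2 - 1)*(-3 - 2)) - 12*12 = (6 - 4*(-5)) - 144 = (6 + 20) - 144 = 26 - 144 = -118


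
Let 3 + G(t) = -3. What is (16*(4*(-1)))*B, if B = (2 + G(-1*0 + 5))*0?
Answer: 0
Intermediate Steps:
G(t) = -6 (G(t) = -3 - 3 = -6)
B = 0 (B = (2 - 6)*0 = -4*0 = 0)
(16*(4*(-1)))*B = (16*(4*(-1)))*0 = (16*(-4))*0 = -64*0 = 0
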